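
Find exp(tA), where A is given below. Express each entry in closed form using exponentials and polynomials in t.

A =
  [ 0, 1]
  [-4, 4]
e^{tA} =
  [-2*t*exp(2*t) + exp(2*t), t*exp(2*t)]
  [-4*t*exp(2*t), 2*t*exp(2*t) + exp(2*t)]

Strategy: write A = P · J · P⁻¹ where J is a Jordan canonical form, so e^{tA} = P · e^{tJ} · P⁻¹, and e^{tJ} can be computed block-by-block.

A has Jordan form
J =
  [2, 1]
  [0, 2]
(up to reordering of blocks).

Per-block formulas:
  For a 2×2 Jordan block J_2(2): exp(t · J_2(2)) = e^(2t)·(I + t·N), where N is the 2×2 nilpotent shift.

After assembling e^{tJ} and conjugating by P, we get:

e^{tA} =
  [-2*t*exp(2*t) + exp(2*t), t*exp(2*t)]
  [-4*t*exp(2*t), 2*t*exp(2*t) + exp(2*t)]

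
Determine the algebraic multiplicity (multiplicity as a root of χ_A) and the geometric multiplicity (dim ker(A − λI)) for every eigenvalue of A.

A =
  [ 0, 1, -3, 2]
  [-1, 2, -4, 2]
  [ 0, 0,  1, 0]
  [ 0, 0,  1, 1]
λ = 1: alg = 4, geom = 2

Step 1 — factor the characteristic polynomial to read off the algebraic multiplicities:
  χ_A(x) = (x - 1)^4

Step 2 — compute geometric multiplicities via the rank-nullity identity g(λ) = n − rank(A − λI):
  rank(A − (1)·I) = 2, so dim ker(A − (1)·I) = n − 2 = 2

Summary:
  λ = 1: algebraic multiplicity = 4, geometric multiplicity = 2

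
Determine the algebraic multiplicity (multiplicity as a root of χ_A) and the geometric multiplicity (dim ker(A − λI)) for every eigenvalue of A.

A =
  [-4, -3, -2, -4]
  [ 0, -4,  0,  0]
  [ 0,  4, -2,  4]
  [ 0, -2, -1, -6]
λ = -4: alg = 4, geom = 2

Step 1 — factor the characteristic polynomial to read off the algebraic multiplicities:
  χ_A(x) = (x + 4)^4

Step 2 — compute geometric multiplicities via the rank-nullity identity g(λ) = n − rank(A − λI):
  rank(A − (-4)·I) = 2, so dim ker(A − (-4)·I) = n − 2 = 2

Summary:
  λ = -4: algebraic multiplicity = 4, geometric multiplicity = 2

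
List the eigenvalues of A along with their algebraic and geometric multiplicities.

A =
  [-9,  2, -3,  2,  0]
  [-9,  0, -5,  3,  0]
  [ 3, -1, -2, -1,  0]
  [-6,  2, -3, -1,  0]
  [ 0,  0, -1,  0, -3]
λ = -3: alg = 5, geom = 3

Step 1 — factor the characteristic polynomial to read off the algebraic multiplicities:
  χ_A(x) = (x + 3)^5

Step 2 — compute geometric multiplicities via the rank-nullity identity g(λ) = n − rank(A − λI):
  rank(A − (-3)·I) = 2, so dim ker(A − (-3)·I) = n − 2 = 3

Summary:
  λ = -3: algebraic multiplicity = 5, geometric multiplicity = 3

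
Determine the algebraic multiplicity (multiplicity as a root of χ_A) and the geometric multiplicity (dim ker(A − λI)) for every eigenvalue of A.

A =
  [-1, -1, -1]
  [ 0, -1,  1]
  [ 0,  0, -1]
λ = -1: alg = 3, geom = 1

Step 1 — factor the characteristic polynomial to read off the algebraic multiplicities:
  χ_A(x) = (x + 1)^3

Step 2 — compute geometric multiplicities via the rank-nullity identity g(λ) = n − rank(A − λI):
  rank(A − (-1)·I) = 2, so dim ker(A − (-1)·I) = n − 2 = 1

Summary:
  λ = -1: algebraic multiplicity = 3, geometric multiplicity = 1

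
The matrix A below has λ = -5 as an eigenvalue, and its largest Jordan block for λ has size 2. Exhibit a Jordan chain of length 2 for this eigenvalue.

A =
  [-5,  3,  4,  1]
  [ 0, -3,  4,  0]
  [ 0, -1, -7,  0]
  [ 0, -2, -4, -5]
A Jordan chain for λ = -5 of length 2:
v_1 = (3, 2, -1, -2)ᵀ
v_2 = (0, 1, 0, 0)ᵀ

Let N = A − (-5)·I. We want v_2 with N^2 v_2 = 0 but N^1 v_2 ≠ 0; then v_{j-1} := N · v_j for j = 2, …, 2.

Pick v_2 = (0, 1, 0, 0)ᵀ.
Then v_1 = N · v_2 = (3, 2, -1, -2)ᵀ.

Sanity check: (A − (-5)·I) v_1 = (0, 0, 0, 0)ᵀ = 0. ✓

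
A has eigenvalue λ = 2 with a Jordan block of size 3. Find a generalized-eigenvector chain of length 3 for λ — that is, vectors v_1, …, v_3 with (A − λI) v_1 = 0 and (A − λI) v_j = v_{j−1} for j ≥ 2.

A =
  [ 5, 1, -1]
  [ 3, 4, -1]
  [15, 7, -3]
A Jordan chain for λ = 2 of length 3:
v_1 = (-3, 0, -9)ᵀ
v_2 = (3, 3, 15)ᵀ
v_3 = (1, 0, 0)ᵀ

Let N = A − (2)·I. We want v_3 with N^3 v_3 = 0 but N^2 v_3 ≠ 0; then v_{j-1} := N · v_j for j = 3, …, 2.

Pick v_3 = (1, 0, 0)ᵀ.
Then v_2 = N · v_3 = (3, 3, 15)ᵀ.
Then v_1 = N · v_2 = (-3, 0, -9)ᵀ.

Sanity check: (A − (2)·I) v_1 = (0, 0, 0)ᵀ = 0. ✓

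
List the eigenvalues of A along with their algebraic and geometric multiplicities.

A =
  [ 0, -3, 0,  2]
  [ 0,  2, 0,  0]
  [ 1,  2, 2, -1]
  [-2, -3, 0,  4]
λ = 2: alg = 4, geom = 2

Step 1 — factor the characteristic polynomial to read off the algebraic multiplicities:
  χ_A(x) = (x - 2)^4

Step 2 — compute geometric multiplicities via the rank-nullity identity g(λ) = n − rank(A − λI):
  rank(A − (2)·I) = 2, so dim ker(A − (2)·I) = n − 2 = 2

Summary:
  λ = 2: algebraic multiplicity = 4, geometric multiplicity = 2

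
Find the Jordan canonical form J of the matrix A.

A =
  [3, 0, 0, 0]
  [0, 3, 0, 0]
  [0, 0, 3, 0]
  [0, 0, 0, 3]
J_1(3) ⊕ J_1(3) ⊕ J_1(3) ⊕ J_1(3)

The characteristic polynomial is
  det(x·I − A) = x^4 - 12*x^3 + 54*x^2 - 108*x + 81 = (x - 3)^4

Eigenvalues and multiplicities (the geometric multiplicity of λ is n − rank(A − λI), which equals the number of Jordan blocks for λ):
  λ = 3: algebraic multiplicity = 4, geometric multiplicity = 4

Determining the block sizes for each eigenvalue:
  λ = 3: gm = am = 4, so every block has size 1 → block sizes [1, 1, 1, 1]

Assembling the blocks gives a Jordan form
J =
  [3, 0, 0, 0]
  [0, 3, 0, 0]
  [0, 0, 3, 0]
  [0, 0, 0, 3]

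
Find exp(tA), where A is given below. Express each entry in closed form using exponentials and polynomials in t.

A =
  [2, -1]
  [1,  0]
e^{tA} =
  [t*exp(t) + exp(t), -t*exp(t)]
  [t*exp(t), -t*exp(t) + exp(t)]

Strategy: write A = P · J · P⁻¹ where J is a Jordan canonical form, so e^{tA} = P · e^{tJ} · P⁻¹, and e^{tJ} can be computed block-by-block.

A has Jordan form
J =
  [1, 1]
  [0, 1]
(up to reordering of blocks).

Per-block formulas:
  For a 2×2 Jordan block J_2(1): exp(t · J_2(1)) = e^(1t)·(I + t·N), where N is the 2×2 nilpotent shift.

After assembling e^{tJ} and conjugating by P, we get:

e^{tA} =
  [t*exp(t) + exp(t), -t*exp(t)]
  [t*exp(t), -t*exp(t) + exp(t)]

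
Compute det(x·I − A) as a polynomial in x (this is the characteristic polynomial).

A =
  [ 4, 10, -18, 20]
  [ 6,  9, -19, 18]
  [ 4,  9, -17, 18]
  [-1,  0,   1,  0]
x^4 + 4*x^3

Expanding det(x·I − A) (e.g. by cofactor expansion or by noting that A is similar to its Jordan form J, which has the same characteristic polynomial as A) gives
  χ_A(x) = x^4 + 4*x^3
which factors as x^3*(x + 4). The eigenvalues (with algebraic multiplicities) are λ = -4 with multiplicity 1, λ = 0 with multiplicity 3.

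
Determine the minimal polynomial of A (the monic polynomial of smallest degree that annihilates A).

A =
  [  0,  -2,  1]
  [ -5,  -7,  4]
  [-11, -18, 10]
x^3 - 3*x^2 + 3*x - 1

The characteristic polynomial is χ_A(x) = (x - 1)^3, so the eigenvalues are known. The minimal polynomial is
  m_A(x) = Π_λ (x − λ)^{k_λ}
where k_λ is the size of the *largest* Jordan block for λ (equivalently, the smallest k with (A − λI)^k v = 0 for every generalised eigenvector v of λ).

  λ = 1: largest Jordan block has size 3, contributing (x − 1)^3

So m_A(x) = (x - 1)^3 = x^3 - 3*x^2 + 3*x - 1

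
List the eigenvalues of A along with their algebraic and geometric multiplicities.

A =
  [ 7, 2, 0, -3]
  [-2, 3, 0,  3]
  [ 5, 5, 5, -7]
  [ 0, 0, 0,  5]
λ = 5: alg = 4, geom = 2

Step 1 — factor the characteristic polynomial to read off the algebraic multiplicities:
  χ_A(x) = (x - 5)^4

Step 2 — compute geometric multiplicities via the rank-nullity identity g(λ) = n − rank(A − λI):
  rank(A − (5)·I) = 2, so dim ker(A − (5)·I) = n − 2 = 2

Summary:
  λ = 5: algebraic multiplicity = 4, geometric multiplicity = 2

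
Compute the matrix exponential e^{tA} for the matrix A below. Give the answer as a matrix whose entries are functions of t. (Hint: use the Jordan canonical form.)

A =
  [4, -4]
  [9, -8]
e^{tA} =
  [6*t*exp(-2*t) + exp(-2*t), -4*t*exp(-2*t)]
  [9*t*exp(-2*t), -6*t*exp(-2*t) + exp(-2*t)]

Strategy: write A = P · J · P⁻¹ where J is a Jordan canonical form, so e^{tA} = P · e^{tJ} · P⁻¹, and e^{tJ} can be computed block-by-block.

A has Jordan form
J =
  [-2,  1]
  [ 0, -2]
(up to reordering of blocks).

Per-block formulas:
  For a 2×2 Jordan block J_2(-2): exp(t · J_2(-2)) = e^(-2t)·(I + t·N), where N is the 2×2 nilpotent shift.

After assembling e^{tJ} and conjugating by P, we get:

e^{tA} =
  [6*t*exp(-2*t) + exp(-2*t), -4*t*exp(-2*t)]
  [9*t*exp(-2*t), -6*t*exp(-2*t) + exp(-2*t)]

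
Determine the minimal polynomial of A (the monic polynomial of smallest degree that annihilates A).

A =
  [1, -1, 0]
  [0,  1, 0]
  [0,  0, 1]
x^2 - 2*x + 1

The characteristic polynomial is χ_A(x) = (x - 1)^3, so the eigenvalues are known. The minimal polynomial is
  m_A(x) = Π_λ (x − λ)^{k_λ}
where k_λ is the size of the *largest* Jordan block for λ (equivalently, the smallest k with (A − λI)^k v = 0 for every generalised eigenvector v of λ).

  λ = 1: largest Jordan block has size 2, contributing (x − 1)^2

So m_A(x) = (x - 1)^2 = x^2 - 2*x + 1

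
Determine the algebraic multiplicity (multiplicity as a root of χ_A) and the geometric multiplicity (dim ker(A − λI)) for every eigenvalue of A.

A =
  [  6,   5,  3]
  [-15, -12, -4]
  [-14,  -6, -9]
λ = -5: alg = 3, geom = 1

Step 1 — factor the characteristic polynomial to read off the algebraic multiplicities:
  χ_A(x) = (x + 5)^3

Step 2 — compute geometric multiplicities via the rank-nullity identity g(λ) = n − rank(A − λI):
  rank(A − (-5)·I) = 2, so dim ker(A − (-5)·I) = n − 2 = 1

Summary:
  λ = -5: algebraic multiplicity = 3, geometric multiplicity = 1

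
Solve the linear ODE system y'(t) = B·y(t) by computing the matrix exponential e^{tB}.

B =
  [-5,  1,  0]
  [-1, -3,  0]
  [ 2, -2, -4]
e^{tB} =
  [-t*exp(-4*t) + exp(-4*t), t*exp(-4*t), 0]
  [-t*exp(-4*t), t*exp(-4*t) + exp(-4*t), 0]
  [2*t*exp(-4*t), -2*t*exp(-4*t), exp(-4*t)]

Strategy: write B = P · J · P⁻¹ where J is a Jordan canonical form, so e^{tB} = P · e^{tJ} · P⁻¹, and e^{tJ} can be computed block-by-block.

B has Jordan form
J =
  [-4,  1,  0]
  [ 0, -4,  0]
  [ 0,  0, -4]
(up to reordering of blocks).

Per-block formulas:
  For a 2×2 Jordan block J_2(-4): exp(t · J_2(-4)) = e^(-4t)·(I + t·N), where N is the 2×2 nilpotent shift.
  For a 1×1 block at λ = -4: exp(t · [-4]) = [e^(-4t)].

After assembling e^{tJ} and conjugating by P, we get:

e^{tB} =
  [-t*exp(-4*t) + exp(-4*t), t*exp(-4*t), 0]
  [-t*exp(-4*t), t*exp(-4*t) + exp(-4*t), 0]
  [2*t*exp(-4*t), -2*t*exp(-4*t), exp(-4*t)]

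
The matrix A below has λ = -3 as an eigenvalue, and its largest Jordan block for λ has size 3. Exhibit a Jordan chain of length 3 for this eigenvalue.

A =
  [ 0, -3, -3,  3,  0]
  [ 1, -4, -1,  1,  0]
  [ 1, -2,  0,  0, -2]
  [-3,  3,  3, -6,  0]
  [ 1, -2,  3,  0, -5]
A Jordan chain for λ = -3 of length 3:
v_1 = (-6, -2, 2, 6, 2)ᵀ
v_2 = (3, 1, 1, -3, 1)ᵀ
v_3 = (1, 0, 0, 0, 0)ᵀ

Let N = A − (-3)·I. We want v_3 with N^3 v_3 = 0 but N^2 v_3 ≠ 0; then v_{j-1} := N · v_j for j = 3, …, 2.

Pick v_3 = (1, 0, 0, 0, 0)ᵀ.
Then v_2 = N · v_3 = (3, 1, 1, -3, 1)ᵀ.
Then v_1 = N · v_2 = (-6, -2, 2, 6, 2)ᵀ.

Sanity check: (A − (-3)·I) v_1 = (0, 0, 0, 0, 0)ᵀ = 0. ✓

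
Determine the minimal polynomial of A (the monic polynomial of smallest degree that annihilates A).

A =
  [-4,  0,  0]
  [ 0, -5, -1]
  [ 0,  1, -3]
x^2 + 8*x + 16

The characteristic polynomial is χ_A(x) = (x + 4)^3, so the eigenvalues are known. The minimal polynomial is
  m_A(x) = Π_λ (x − λ)^{k_λ}
where k_λ is the size of the *largest* Jordan block for λ (equivalently, the smallest k with (A − λI)^k v = 0 for every generalised eigenvector v of λ).

  λ = -4: largest Jordan block has size 2, contributing (x + 4)^2

So m_A(x) = (x + 4)^2 = x^2 + 8*x + 16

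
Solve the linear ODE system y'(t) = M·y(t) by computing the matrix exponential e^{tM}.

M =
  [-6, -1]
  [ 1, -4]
e^{tM} =
  [-t*exp(-5*t) + exp(-5*t), -t*exp(-5*t)]
  [t*exp(-5*t), t*exp(-5*t) + exp(-5*t)]

Strategy: write M = P · J · P⁻¹ where J is a Jordan canonical form, so e^{tM} = P · e^{tJ} · P⁻¹, and e^{tJ} can be computed block-by-block.

M has Jordan form
J =
  [-5,  1]
  [ 0, -5]
(up to reordering of blocks).

Per-block formulas:
  For a 2×2 Jordan block J_2(-5): exp(t · J_2(-5)) = e^(-5t)·(I + t·N), where N is the 2×2 nilpotent shift.

After assembling e^{tJ} and conjugating by P, we get:

e^{tM} =
  [-t*exp(-5*t) + exp(-5*t), -t*exp(-5*t)]
  [t*exp(-5*t), t*exp(-5*t) + exp(-5*t)]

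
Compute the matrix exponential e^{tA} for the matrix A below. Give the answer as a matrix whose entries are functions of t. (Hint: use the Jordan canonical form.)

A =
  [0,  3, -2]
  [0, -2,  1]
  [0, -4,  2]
e^{tA} =
  [1, t^2 + 3*t, -t^2/2 - 2*t]
  [0, 1 - 2*t, t]
  [0, -4*t, 2*t + 1]

Strategy: write A = P · J · P⁻¹ where J is a Jordan canonical form, so e^{tA} = P · e^{tJ} · P⁻¹, and e^{tJ} can be computed block-by-block.

A has Jordan form
J =
  [0, 1, 0]
  [0, 0, 1]
  [0, 0, 0]
(up to reordering of blocks).

Per-block formulas:
  For a 3×3 Jordan block J_3(0): exp(t · J_3(0)) = e^(0t)·(I + t·N + (t^2/2)·N^2), where N is the 3×3 nilpotent shift.

After assembling e^{tJ} and conjugating by P, we get:

e^{tA} =
  [1, t^2 + 3*t, -t^2/2 - 2*t]
  [0, 1 - 2*t, t]
  [0, -4*t, 2*t + 1]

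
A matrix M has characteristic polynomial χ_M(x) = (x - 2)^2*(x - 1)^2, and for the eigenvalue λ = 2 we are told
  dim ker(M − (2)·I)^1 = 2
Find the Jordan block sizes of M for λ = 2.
Block sizes for λ = 2: [1, 1]

From the dimensions of kernels of powers, the number of Jordan blocks of size at least j is d_j − d_{j−1} where d_j = dim ker(N^j) (with d_0 = 0). Computing the differences gives [2].
The number of blocks of size exactly k is (#blocks of size ≥ k) − (#blocks of size ≥ k + 1), so the partition is: 2 block(s) of size 1.
In nonincreasing order the block sizes are [1, 1].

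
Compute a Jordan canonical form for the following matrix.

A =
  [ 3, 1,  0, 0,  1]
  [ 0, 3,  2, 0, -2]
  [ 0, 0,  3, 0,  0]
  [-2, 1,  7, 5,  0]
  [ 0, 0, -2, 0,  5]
J_2(3) ⊕ J_1(3) ⊕ J_2(5)

The characteristic polynomial is
  det(x·I − A) = x^5 - 19*x^4 + 142*x^3 - 522*x^2 + 945*x - 675 = (x - 5)^2*(x - 3)^3

Eigenvalues and multiplicities (the geometric multiplicity of λ is n − rank(A − λI), which equals the number of Jordan blocks for λ):
  λ = 3: algebraic multiplicity = 3, geometric multiplicity = 2
  λ = 5: algebraic multiplicity = 2, geometric multiplicity = 1

Determining the block sizes for each eigenvalue:
  λ = 3: 2 blocks summing to 3 forces exactly one block of size 2 and the rest size 1 → block sizes [2, 1]
  λ = 5: one block (gm = 1), so the single block has size am = 2 → block sizes [2]

Assembling the blocks gives a Jordan form
J =
  [3, 1, 0, 0, 0]
  [0, 3, 0, 0, 0]
  [0, 0, 3, 0, 0]
  [0, 0, 0, 5, 1]
  [0, 0, 0, 0, 5]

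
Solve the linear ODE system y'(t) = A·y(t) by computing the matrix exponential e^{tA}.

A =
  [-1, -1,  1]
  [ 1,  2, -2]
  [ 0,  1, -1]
e^{tA} =
  [1 - t, -t, t]
  [t^2/2 + t, t^2/2 + 2*t + 1, -t^2/2 - 2*t]
  [t^2/2, t^2/2 + t, -t^2/2 - t + 1]

Strategy: write A = P · J · P⁻¹ where J is a Jordan canonical form, so e^{tA} = P · e^{tJ} · P⁻¹, and e^{tJ} can be computed block-by-block.

A has Jordan form
J =
  [0, 1, 0]
  [0, 0, 1]
  [0, 0, 0]
(up to reordering of blocks).

Per-block formulas:
  For a 3×3 Jordan block J_3(0): exp(t · J_3(0)) = e^(0t)·(I + t·N + (t^2/2)·N^2), where N is the 3×3 nilpotent shift.

After assembling e^{tJ} and conjugating by P, we get:

e^{tA} =
  [1 - t, -t, t]
  [t^2/2 + t, t^2/2 + 2*t + 1, -t^2/2 - 2*t]
  [t^2/2, t^2/2 + t, -t^2/2 - t + 1]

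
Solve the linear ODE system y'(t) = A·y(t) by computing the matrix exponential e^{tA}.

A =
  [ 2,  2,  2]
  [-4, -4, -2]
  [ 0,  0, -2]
e^{tA} =
  [2 - exp(-2*t), 1 - exp(-2*t), 1 - exp(-2*t)]
  [-2 + 2*exp(-2*t), -1 + 2*exp(-2*t), -1 + exp(-2*t)]
  [0, 0, exp(-2*t)]

Strategy: write A = P · J · P⁻¹ where J is a Jordan canonical form, so e^{tA} = P · e^{tJ} · P⁻¹, and e^{tJ} can be computed block-by-block.

A has Jordan form
J =
  [-2,  0, 0]
  [ 0, -2, 0]
  [ 0,  0, 0]
(up to reordering of blocks).

Per-block formulas:
  For a 1×1 block at λ = -2: exp(t · [-2]) = [e^(-2t)].
  For a 1×1 block at λ = 0: exp(t · [0]) = [e^(0t)].

After assembling e^{tJ} and conjugating by P, we get:

e^{tA} =
  [2 - exp(-2*t), 1 - exp(-2*t), 1 - exp(-2*t)]
  [-2 + 2*exp(-2*t), -1 + 2*exp(-2*t), -1 + exp(-2*t)]
  [0, 0, exp(-2*t)]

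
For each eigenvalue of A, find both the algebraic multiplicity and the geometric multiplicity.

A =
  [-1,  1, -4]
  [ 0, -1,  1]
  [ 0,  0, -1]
λ = -1: alg = 3, geom = 1

Step 1 — factor the characteristic polynomial to read off the algebraic multiplicities:
  χ_A(x) = (x + 1)^3

Step 2 — compute geometric multiplicities via the rank-nullity identity g(λ) = n − rank(A − λI):
  rank(A − (-1)·I) = 2, so dim ker(A − (-1)·I) = n − 2 = 1

Summary:
  λ = -1: algebraic multiplicity = 3, geometric multiplicity = 1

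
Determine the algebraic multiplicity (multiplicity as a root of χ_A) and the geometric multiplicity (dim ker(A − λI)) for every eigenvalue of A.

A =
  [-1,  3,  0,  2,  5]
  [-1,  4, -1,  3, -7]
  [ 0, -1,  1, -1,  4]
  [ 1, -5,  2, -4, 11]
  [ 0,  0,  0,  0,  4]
λ = 0: alg = 4, geom = 2; λ = 4: alg = 1, geom = 1

Step 1 — factor the characteristic polynomial to read off the algebraic multiplicities:
  χ_A(x) = x^4*(x - 4)

Step 2 — compute geometric multiplicities via the rank-nullity identity g(λ) = n − rank(A − λI):
  rank(A − (0)·I) = 3, so dim ker(A − (0)·I) = n − 3 = 2
  rank(A − (4)·I) = 4, so dim ker(A − (4)·I) = n − 4 = 1

Summary:
  λ = 0: algebraic multiplicity = 4, geometric multiplicity = 2
  λ = 4: algebraic multiplicity = 1, geometric multiplicity = 1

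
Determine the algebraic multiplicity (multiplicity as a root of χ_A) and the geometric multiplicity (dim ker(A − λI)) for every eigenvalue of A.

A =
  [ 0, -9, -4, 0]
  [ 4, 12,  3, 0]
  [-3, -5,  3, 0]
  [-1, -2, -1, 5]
λ = 5: alg = 4, geom = 2

Step 1 — factor the characteristic polynomial to read off the algebraic multiplicities:
  χ_A(x) = (x - 5)^4

Step 2 — compute geometric multiplicities via the rank-nullity identity g(λ) = n − rank(A − λI):
  rank(A − (5)·I) = 2, so dim ker(A − (5)·I) = n − 2 = 2

Summary:
  λ = 5: algebraic multiplicity = 4, geometric multiplicity = 2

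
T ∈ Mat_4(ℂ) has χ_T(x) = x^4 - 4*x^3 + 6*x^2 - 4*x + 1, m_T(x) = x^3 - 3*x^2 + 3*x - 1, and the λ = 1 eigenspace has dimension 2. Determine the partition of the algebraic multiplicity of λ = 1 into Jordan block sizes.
Block sizes for λ = 1: [3, 1]

Step 1 — from the characteristic polynomial, algebraic multiplicity of λ = 1 is 4. From dim ker(T − (1)·I) = 2, there are exactly 2 Jordan blocks for λ = 1.
Step 2 — from the minimal polynomial, the factor (x − 1)^3 tells us the largest block for λ = 1 has size 3.
Step 3 — with total size 4, 2 blocks, and largest block 3, the block sizes (in nonincreasing order) are [3, 1].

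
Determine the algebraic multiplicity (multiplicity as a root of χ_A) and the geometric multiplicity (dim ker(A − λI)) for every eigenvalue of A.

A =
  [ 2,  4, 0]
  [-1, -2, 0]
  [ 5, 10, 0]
λ = 0: alg = 3, geom = 2

Step 1 — factor the characteristic polynomial to read off the algebraic multiplicities:
  χ_A(x) = x^3

Step 2 — compute geometric multiplicities via the rank-nullity identity g(λ) = n − rank(A − λI):
  rank(A − (0)·I) = 1, so dim ker(A − (0)·I) = n − 1 = 2

Summary:
  λ = 0: algebraic multiplicity = 3, geometric multiplicity = 2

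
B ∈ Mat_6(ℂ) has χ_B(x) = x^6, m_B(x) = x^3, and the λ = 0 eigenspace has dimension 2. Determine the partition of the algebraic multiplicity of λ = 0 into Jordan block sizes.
Block sizes for λ = 0: [3, 3]

Step 1 — from the characteristic polynomial, algebraic multiplicity of λ = 0 is 6. From dim ker(B − (0)·I) = 2, there are exactly 2 Jordan blocks for λ = 0.
Step 2 — from the minimal polynomial, the factor (x − 0)^3 tells us the largest block for λ = 0 has size 3.
Step 3 — with total size 6, 2 blocks, and largest block 3, the block sizes (in nonincreasing order) are [3, 3].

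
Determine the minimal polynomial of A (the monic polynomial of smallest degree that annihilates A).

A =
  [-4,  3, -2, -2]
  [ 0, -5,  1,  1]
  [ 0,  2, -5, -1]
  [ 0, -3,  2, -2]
x^3 + 12*x^2 + 48*x + 64

The characteristic polynomial is χ_A(x) = (x + 4)^4, so the eigenvalues are known. The minimal polynomial is
  m_A(x) = Π_λ (x − λ)^{k_λ}
where k_λ is the size of the *largest* Jordan block for λ (equivalently, the smallest k with (A − λI)^k v = 0 for every generalised eigenvector v of λ).

  λ = -4: largest Jordan block has size 3, contributing (x + 4)^3

So m_A(x) = (x + 4)^3 = x^3 + 12*x^2 + 48*x + 64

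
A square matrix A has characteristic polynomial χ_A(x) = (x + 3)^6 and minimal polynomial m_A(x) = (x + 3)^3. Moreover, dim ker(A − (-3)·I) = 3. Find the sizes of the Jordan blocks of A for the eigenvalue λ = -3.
Block sizes for λ = -3: [3, 2, 1]

Step 1 — from the characteristic polynomial, algebraic multiplicity of λ = -3 is 6. From dim ker(A − (-3)·I) = 3, there are exactly 3 Jordan blocks for λ = -3.
Step 2 — from the minimal polynomial, the factor (x + 3)^3 tells us the largest block for λ = -3 has size 3.
Step 3 — with total size 6, 3 blocks, and largest block 3, the block sizes (in nonincreasing order) are [3, 2, 1].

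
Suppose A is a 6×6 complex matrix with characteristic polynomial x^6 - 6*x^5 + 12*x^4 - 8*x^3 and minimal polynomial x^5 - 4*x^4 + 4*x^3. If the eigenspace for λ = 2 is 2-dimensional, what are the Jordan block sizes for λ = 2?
Block sizes for λ = 2: [2, 1]

Step 1 — from the characteristic polynomial, algebraic multiplicity of λ = 2 is 3. From dim ker(A − (2)·I) = 2, there are exactly 2 Jordan blocks for λ = 2.
Step 2 — from the minimal polynomial, the factor (x − 2)^2 tells us the largest block for λ = 2 has size 2.
Step 3 — with total size 3, 2 blocks, and largest block 2, the block sizes (in nonincreasing order) are [2, 1].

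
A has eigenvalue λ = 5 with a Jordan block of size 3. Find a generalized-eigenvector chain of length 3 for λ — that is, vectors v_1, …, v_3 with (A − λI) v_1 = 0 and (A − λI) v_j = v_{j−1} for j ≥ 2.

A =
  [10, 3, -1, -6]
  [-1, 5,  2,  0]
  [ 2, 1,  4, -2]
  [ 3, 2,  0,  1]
A Jordan chain for λ = 5 of length 3:
v_1 = (2, -1, 1, 1)ᵀ
v_2 = (5, -1, 2, 3)ᵀ
v_3 = (1, 0, 0, 0)ᵀ

Let N = A − (5)·I. We want v_3 with N^3 v_3 = 0 but N^2 v_3 ≠ 0; then v_{j-1} := N · v_j for j = 3, …, 2.

Pick v_3 = (1, 0, 0, 0)ᵀ.
Then v_2 = N · v_3 = (5, -1, 2, 3)ᵀ.
Then v_1 = N · v_2 = (2, -1, 1, 1)ᵀ.

Sanity check: (A − (5)·I) v_1 = (0, 0, 0, 0)ᵀ = 0. ✓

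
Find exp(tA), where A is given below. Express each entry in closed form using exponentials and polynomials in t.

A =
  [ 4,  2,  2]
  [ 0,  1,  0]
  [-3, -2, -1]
e^{tA} =
  [3*exp(2*t) - 2*exp(t), 2*exp(2*t) - 2*exp(t), 2*exp(2*t) - 2*exp(t)]
  [0, exp(t), 0]
  [-3*exp(2*t) + 3*exp(t), -2*exp(2*t) + 2*exp(t), -2*exp(2*t) + 3*exp(t)]

Strategy: write A = P · J · P⁻¹ where J is a Jordan canonical form, so e^{tA} = P · e^{tJ} · P⁻¹, and e^{tJ} can be computed block-by-block.

A has Jordan form
J =
  [1, 0, 0]
  [0, 1, 0]
  [0, 0, 2]
(up to reordering of blocks).

Per-block formulas:
  For a 1×1 block at λ = 1: exp(t · [1]) = [e^(1t)].
  For a 1×1 block at λ = 2: exp(t · [2]) = [e^(2t)].

After assembling e^{tJ} and conjugating by P, we get:

e^{tA} =
  [3*exp(2*t) - 2*exp(t), 2*exp(2*t) - 2*exp(t), 2*exp(2*t) - 2*exp(t)]
  [0, exp(t), 0]
  [-3*exp(2*t) + 3*exp(t), -2*exp(2*t) + 2*exp(t), -2*exp(2*t) + 3*exp(t)]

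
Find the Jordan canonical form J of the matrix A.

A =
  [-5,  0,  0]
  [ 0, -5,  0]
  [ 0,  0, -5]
J_1(-5) ⊕ J_1(-5) ⊕ J_1(-5)

The characteristic polynomial is
  det(x·I − A) = x^3 + 15*x^2 + 75*x + 125 = (x + 5)^3

Eigenvalues and multiplicities (the geometric multiplicity of λ is n − rank(A − λI), which equals the number of Jordan blocks for λ):
  λ = -5: algebraic multiplicity = 3, geometric multiplicity = 3

Determining the block sizes for each eigenvalue:
  λ = -5: gm = am = 3, so every block has size 1 → block sizes [1, 1, 1]

Assembling the blocks gives a Jordan form
J =
  [-5,  0,  0]
  [ 0, -5,  0]
  [ 0,  0, -5]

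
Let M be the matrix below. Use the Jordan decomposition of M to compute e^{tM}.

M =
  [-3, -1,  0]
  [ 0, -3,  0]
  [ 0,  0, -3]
e^{tM} =
  [exp(-3*t), -t*exp(-3*t), 0]
  [0, exp(-3*t), 0]
  [0, 0, exp(-3*t)]

Strategy: write M = P · J · P⁻¹ where J is a Jordan canonical form, so e^{tM} = P · e^{tJ} · P⁻¹, and e^{tJ} can be computed block-by-block.

M has Jordan form
J =
  [-3,  1,  0]
  [ 0, -3,  0]
  [ 0,  0, -3]
(up to reordering of blocks).

Per-block formulas:
  For a 1×1 block at λ = -3: exp(t · [-3]) = [e^(-3t)].
  For a 2×2 Jordan block J_2(-3): exp(t · J_2(-3)) = e^(-3t)·(I + t·N), where N is the 2×2 nilpotent shift.

After assembling e^{tJ} and conjugating by P, we get:

e^{tM} =
  [exp(-3*t), -t*exp(-3*t), 0]
  [0, exp(-3*t), 0]
  [0, 0, exp(-3*t)]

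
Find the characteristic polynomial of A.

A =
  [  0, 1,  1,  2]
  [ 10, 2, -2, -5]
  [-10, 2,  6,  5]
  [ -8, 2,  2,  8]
x^4 - 16*x^3 + 96*x^2 - 256*x + 256

Expanding det(x·I − A) (e.g. by cofactor expansion or by noting that A is similar to its Jordan form J, which has the same characteristic polynomial as A) gives
  χ_A(x) = x^4 - 16*x^3 + 96*x^2 - 256*x + 256
which factors as (x - 4)^4. The eigenvalues (with algebraic multiplicities) are λ = 4 with multiplicity 4.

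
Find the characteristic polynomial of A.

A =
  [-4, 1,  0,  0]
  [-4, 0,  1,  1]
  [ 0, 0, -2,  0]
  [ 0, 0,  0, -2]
x^4 + 8*x^3 + 24*x^2 + 32*x + 16

Expanding det(x·I − A) (e.g. by cofactor expansion or by noting that A is similar to its Jordan form J, which has the same characteristic polynomial as A) gives
  χ_A(x) = x^4 + 8*x^3 + 24*x^2 + 32*x + 16
which factors as (x + 2)^4. The eigenvalues (with algebraic multiplicities) are λ = -2 with multiplicity 4.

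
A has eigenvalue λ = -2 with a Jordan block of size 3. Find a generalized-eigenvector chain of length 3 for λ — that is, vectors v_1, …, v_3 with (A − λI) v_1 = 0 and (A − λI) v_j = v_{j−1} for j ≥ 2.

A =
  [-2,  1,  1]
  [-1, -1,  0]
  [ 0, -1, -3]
A Jordan chain for λ = -2 of length 3:
v_1 = (-1, -1, 1)ᵀ
v_2 = (0, -1, 0)ᵀ
v_3 = (1, 0, 0)ᵀ

Let N = A − (-2)·I. We want v_3 with N^3 v_3 = 0 but N^2 v_3 ≠ 0; then v_{j-1} := N · v_j for j = 3, …, 2.

Pick v_3 = (1, 0, 0)ᵀ.
Then v_2 = N · v_3 = (0, -1, 0)ᵀ.
Then v_1 = N · v_2 = (-1, -1, 1)ᵀ.

Sanity check: (A − (-2)·I) v_1 = (0, 0, 0)ᵀ = 0. ✓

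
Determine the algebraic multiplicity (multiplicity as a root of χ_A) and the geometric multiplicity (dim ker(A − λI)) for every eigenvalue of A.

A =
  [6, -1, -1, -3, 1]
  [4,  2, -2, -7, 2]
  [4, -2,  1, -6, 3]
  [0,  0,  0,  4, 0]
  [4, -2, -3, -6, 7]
λ = 4: alg = 5, geom = 2

Step 1 — factor the characteristic polynomial to read off the algebraic multiplicities:
  χ_A(x) = (x - 4)^5

Step 2 — compute geometric multiplicities via the rank-nullity identity g(λ) = n − rank(A − λI):
  rank(A − (4)·I) = 3, so dim ker(A − (4)·I) = n − 3 = 2

Summary:
  λ = 4: algebraic multiplicity = 5, geometric multiplicity = 2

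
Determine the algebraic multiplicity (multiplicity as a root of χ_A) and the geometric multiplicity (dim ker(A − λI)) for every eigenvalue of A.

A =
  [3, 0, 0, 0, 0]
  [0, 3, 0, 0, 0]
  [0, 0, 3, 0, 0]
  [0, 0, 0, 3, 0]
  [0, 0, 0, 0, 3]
λ = 3: alg = 5, geom = 5

Step 1 — factor the characteristic polynomial to read off the algebraic multiplicities:
  χ_A(x) = (x - 3)^5

Step 2 — compute geometric multiplicities via the rank-nullity identity g(λ) = n − rank(A − λI):
  rank(A − (3)·I) = 0, so dim ker(A − (3)·I) = n − 0 = 5

Summary:
  λ = 3: algebraic multiplicity = 5, geometric multiplicity = 5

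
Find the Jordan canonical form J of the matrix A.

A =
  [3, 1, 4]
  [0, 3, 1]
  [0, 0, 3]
J_3(3)

The characteristic polynomial is
  det(x·I − A) = x^3 - 9*x^2 + 27*x - 27 = (x - 3)^3

Eigenvalues and multiplicities (the geometric multiplicity of λ is n − rank(A − λI), which equals the number of Jordan blocks for λ):
  λ = 3: algebraic multiplicity = 3, geometric multiplicity = 1

Determining the block sizes for each eigenvalue:
  λ = 3: one block (gm = 1), so the single block has size am = 3 → block sizes [3]

Assembling the blocks gives a Jordan form
J =
  [3, 1, 0]
  [0, 3, 1]
  [0, 0, 3]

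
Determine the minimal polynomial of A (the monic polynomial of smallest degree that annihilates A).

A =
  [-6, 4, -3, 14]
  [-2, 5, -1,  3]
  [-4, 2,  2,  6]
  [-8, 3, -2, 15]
x^3 - 12*x^2 + 48*x - 64

The characteristic polynomial is χ_A(x) = (x - 4)^4, so the eigenvalues are known. The minimal polynomial is
  m_A(x) = Π_λ (x − λ)^{k_λ}
where k_λ is the size of the *largest* Jordan block for λ (equivalently, the smallest k with (A − λI)^k v = 0 for every generalised eigenvector v of λ).

  λ = 4: largest Jordan block has size 3, contributing (x − 4)^3

So m_A(x) = (x - 4)^3 = x^3 - 12*x^2 + 48*x - 64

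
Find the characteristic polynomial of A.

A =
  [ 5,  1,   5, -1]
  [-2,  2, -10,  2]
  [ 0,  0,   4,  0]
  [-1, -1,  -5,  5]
x^4 - 16*x^3 + 96*x^2 - 256*x + 256

Expanding det(x·I − A) (e.g. by cofactor expansion or by noting that A is similar to its Jordan form J, which has the same characteristic polynomial as A) gives
  χ_A(x) = x^4 - 16*x^3 + 96*x^2 - 256*x + 256
which factors as (x - 4)^4. The eigenvalues (with algebraic multiplicities) are λ = 4 with multiplicity 4.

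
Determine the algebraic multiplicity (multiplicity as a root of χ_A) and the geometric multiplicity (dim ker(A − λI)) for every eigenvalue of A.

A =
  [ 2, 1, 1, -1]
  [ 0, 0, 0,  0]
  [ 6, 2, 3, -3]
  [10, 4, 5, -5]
λ = 0: alg = 4, geom = 2

Step 1 — factor the characteristic polynomial to read off the algebraic multiplicities:
  χ_A(x) = x^4

Step 2 — compute geometric multiplicities via the rank-nullity identity g(λ) = n − rank(A − λI):
  rank(A − (0)·I) = 2, so dim ker(A − (0)·I) = n − 2 = 2

Summary:
  λ = 0: algebraic multiplicity = 4, geometric multiplicity = 2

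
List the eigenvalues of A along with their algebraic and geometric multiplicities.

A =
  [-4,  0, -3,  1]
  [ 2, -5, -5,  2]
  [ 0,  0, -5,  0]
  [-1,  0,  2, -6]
λ = -5: alg = 4, geom = 2

Step 1 — factor the characteristic polynomial to read off the algebraic multiplicities:
  χ_A(x) = (x + 5)^4

Step 2 — compute geometric multiplicities via the rank-nullity identity g(λ) = n − rank(A − λI):
  rank(A − (-5)·I) = 2, so dim ker(A − (-5)·I) = n − 2 = 2

Summary:
  λ = -5: algebraic multiplicity = 4, geometric multiplicity = 2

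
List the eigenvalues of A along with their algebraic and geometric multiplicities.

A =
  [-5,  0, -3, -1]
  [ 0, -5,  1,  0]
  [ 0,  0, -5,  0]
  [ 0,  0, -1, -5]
λ = -5: alg = 4, geom = 2

Step 1 — factor the characteristic polynomial to read off the algebraic multiplicities:
  χ_A(x) = (x + 5)^4

Step 2 — compute geometric multiplicities via the rank-nullity identity g(λ) = n − rank(A − λI):
  rank(A − (-5)·I) = 2, so dim ker(A − (-5)·I) = n − 2 = 2

Summary:
  λ = -5: algebraic multiplicity = 4, geometric multiplicity = 2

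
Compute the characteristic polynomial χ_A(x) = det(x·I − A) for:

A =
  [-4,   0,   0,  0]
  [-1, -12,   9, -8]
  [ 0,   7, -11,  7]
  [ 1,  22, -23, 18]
x^4 + 9*x^3 + 12*x^2 - 80*x - 192

Expanding det(x·I − A) (e.g. by cofactor expansion or by noting that A is similar to its Jordan form J, which has the same characteristic polynomial as A) gives
  χ_A(x) = x^4 + 9*x^3 + 12*x^2 - 80*x - 192
which factors as (x - 3)*(x + 4)^3. The eigenvalues (with algebraic multiplicities) are λ = -4 with multiplicity 3, λ = 3 with multiplicity 1.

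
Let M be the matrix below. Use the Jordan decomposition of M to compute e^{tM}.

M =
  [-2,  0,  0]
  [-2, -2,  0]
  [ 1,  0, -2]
e^{tM} =
  [exp(-2*t), 0, 0]
  [-2*t*exp(-2*t), exp(-2*t), 0]
  [t*exp(-2*t), 0, exp(-2*t)]

Strategy: write M = P · J · P⁻¹ where J is a Jordan canonical form, so e^{tM} = P · e^{tJ} · P⁻¹, and e^{tJ} can be computed block-by-block.

M has Jordan form
J =
  [-2,  1,  0]
  [ 0, -2,  0]
  [ 0,  0, -2]
(up to reordering of blocks).

Per-block formulas:
  For a 1×1 block at λ = -2: exp(t · [-2]) = [e^(-2t)].
  For a 2×2 Jordan block J_2(-2): exp(t · J_2(-2)) = e^(-2t)·(I + t·N), where N is the 2×2 nilpotent shift.

After assembling e^{tJ} and conjugating by P, we get:

e^{tM} =
  [exp(-2*t), 0, 0]
  [-2*t*exp(-2*t), exp(-2*t), 0]
  [t*exp(-2*t), 0, exp(-2*t)]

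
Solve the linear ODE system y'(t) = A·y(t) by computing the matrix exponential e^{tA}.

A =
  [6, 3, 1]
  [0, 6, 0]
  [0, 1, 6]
e^{tA} =
  [exp(6*t), t^2*exp(6*t)/2 + 3*t*exp(6*t), t*exp(6*t)]
  [0, exp(6*t), 0]
  [0, t*exp(6*t), exp(6*t)]

Strategy: write A = P · J · P⁻¹ where J is a Jordan canonical form, so e^{tA} = P · e^{tJ} · P⁻¹, and e^{tJ} can be computed block-by-block.

A has Jordan form
J =
  [6, 1, 0]
  [0, 6, 1]
  [0, 0, 6]
(up to reordering of blocks).

Per-block formulas:
  For a 3×3 Jordan block J_3(6): exp(t · J_3(6)) = e^(6t)·(I + t·N + (t^2/2)·N^2), where N is the 3×3 nilpotent shift.

After assembling e^{tJ} and conjugating by P, we get:

e^{tA} =
  [exp(6*t), t^2*exp(6*t)/2 + 3*t*exp(6*t), t*exp(6*t)]
  [0, exp(6*t), 0]
  [0, t*exp(6*t), exp(6*t)]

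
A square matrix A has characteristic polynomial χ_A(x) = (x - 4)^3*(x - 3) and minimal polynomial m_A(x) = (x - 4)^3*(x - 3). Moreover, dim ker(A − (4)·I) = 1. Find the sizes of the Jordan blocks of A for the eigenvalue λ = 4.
Block sizes for λ = 4: [3]

Step 1 — from the characteristic polynomial, algebraic multiplicity of λ = 4 is 3. From dim ker(A − (4)·I) = 1, there are exactly 1 Jordan blocks for λ = 4.
Step 2 — from the minimal polynomial, the factor (x − 4)^3 tells us the largest block for λ = 4 has size 3.
Step 3 — with total size 3, 1 blocks, and largest block 3, the block sizes (in nonincreasing order) are [3].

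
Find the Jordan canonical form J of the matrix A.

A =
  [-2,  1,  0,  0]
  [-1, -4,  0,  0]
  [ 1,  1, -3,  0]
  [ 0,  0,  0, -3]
J_2(-3) ⊕ J_1(-3) ⊕ J_1(-3)

The characteristic polynomial is
  det(x·I − A) = x^4 + 12*x^3 + 54*x^2 + 108*x + 81 = (x + 3)^4

Eigenvalues and multiplicities (the geometric multiplicity of λ is n − rank(A − λI), which equals the number of Jordan blocks for λ):
  λ = -3: algebraic multiplicity = 4, geometric multiplicity = 3

Determining the block sizes for each eigenvalue:
  λ = -3: 3 blocks summing to 4 forces exactly one block of size 2 and the rest size 1 → block sizes [2, 1, 1]

Assembling the blocks gives a Jordan form
J =
  [-3,  1,  0,  0]
  [ 0, -3,  0,  0]
  [ 0,  0, -3,  0]
  [ 0,  0,  0, -3]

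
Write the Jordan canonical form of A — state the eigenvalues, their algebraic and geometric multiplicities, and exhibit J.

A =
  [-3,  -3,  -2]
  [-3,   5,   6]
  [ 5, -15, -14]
J_2(-4) ⊕ J_1(-4)

The characteristic polynomial is
  det(x·I − A) = x^3 + 12*x^2 + 48*x + 64 = (x + 4)^3

Eigenvalues and multiplicities (the geometric multiplicity of λ is n − rank(A − λI), which equals the number of Jordan blocks for λ):
  λ = -4: algebraic multiplicity = 3, geometric multiplicity = 2

Determining the block sizes for each eigenvalue:
  λ = -4: 2 blocks summing to 3 forces exactly one block of size 2 and the rest size 1 → block sizes [2, 1]

Assembling the blocks gives a Jordan form
J =
  [-4,  1,  0]
  [ 0, -4,  0]
  [ 0,  0, -4]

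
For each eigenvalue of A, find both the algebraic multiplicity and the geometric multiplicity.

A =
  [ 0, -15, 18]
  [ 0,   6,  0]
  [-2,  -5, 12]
λ = 6: alg = 3, geom = 2

Step 1 — factor the characteristic polynomial to read off the algebraic multiplicities:
  χ_A(x) = (x - 6)^3

Step 2 — compute geometric multiplicities via the rank-nullity identity g(λ) = n − rank(A − λI):
  rank(A − (6)·I) = 1, so dim ker(A − (6)·I) = n − 1 = 2

Summary:
  λ = 6: algebraic multiplicity = 3, geometric multiplicity = 2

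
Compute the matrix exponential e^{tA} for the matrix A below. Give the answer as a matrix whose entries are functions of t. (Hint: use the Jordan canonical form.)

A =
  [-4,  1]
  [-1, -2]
e^{tA} =
  [-t*exp(-3*t) + exp(-3*t), t*exp(-3*t)]
  [-t*exp(-3*t), t*exp(-3*t) + exp(-3*t)]

Strategy: write A = P · J · P⁻¹ where J is a Jordan canonical form, so e^{tA} = P · e^{tJ} · P⁻¹, and e^{tJ} can be computed block-by-block.

A has Jordan form
J =
  [-3,  1]
  [ 0, -3]
(up to reordering of blocks).

Per-block formulas:
  For a 2×2 Jordan block J_2(-3): exp(t · J_2(-3)) = e^(-3t)·(I + t·N), where N is the 2×2 nilpotent shift.

After assembling e^{tJ} and conjugating by P, we get:

e^{tA} =
  [-t*exp(-3*t) + exp(-3*t), t*exp(-3*t)]
  [-t*exp(-3*t), t*exp(-3*t) + exp(-3*t)]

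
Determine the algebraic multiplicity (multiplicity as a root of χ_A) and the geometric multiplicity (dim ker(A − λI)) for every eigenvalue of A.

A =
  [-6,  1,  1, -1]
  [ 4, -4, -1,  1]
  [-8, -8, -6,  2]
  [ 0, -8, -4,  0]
λ = -4: alg = 4, geom = 2

Step 1 — factor the characteristic polynomial to read off the algebraic multiplicities:
  χ_A(x) = (x + 4)^4

Step 2 — compute geometric multiplicities via the rank-nullity identity g(λ) = n − rank(A − λI):
  rank(A − (-4)·I) = 2, so dim ker(A − (-4)·I) = n − 2 = 2

Summary:
  λ = -4: algebraic multiplicity = 4, geometric multiplicity = 2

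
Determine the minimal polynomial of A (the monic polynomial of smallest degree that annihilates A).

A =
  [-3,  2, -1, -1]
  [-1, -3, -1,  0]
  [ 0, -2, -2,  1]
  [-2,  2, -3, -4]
x^2 + 6*x + 9

The characteristic polynomial is χ_A(x) = (x + 3)^4, so the eigenvalues are known. The minimal polynomial is
  m_A(x) = Π_λ (x − λ)^{k_λ}
where k_λ is the size of the *largest* Jordan block for λ (equivalently, the smallest k with (A − λI)^k v = 0 for every generalised eigenvector v of λ).

  λ = -3: largest Jordan block has size 2, contributing (x + 3)^2

So m_A(x) = (x + 3)^2 = x^2 + 6*x + 9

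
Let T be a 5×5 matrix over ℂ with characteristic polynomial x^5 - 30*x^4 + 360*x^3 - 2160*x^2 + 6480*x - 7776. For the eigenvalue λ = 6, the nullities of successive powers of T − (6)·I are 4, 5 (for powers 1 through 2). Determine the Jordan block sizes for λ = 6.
Block sizes for λ = 6: [2, 1, 1, 1]

From the dimensions of kernels of powers, the number of Jordan blocks of size at least j is d_j − d_{j−1} where d_j = dim ker(N^j) (with d_0 = 0). Computing the differences gives [4, 1].
The number of blocks of size exactly k is (#blocks of size ≥ k) − (#blocks of size ≥ k + 1), so the partition is: 3 block(s) of size 1, 1 block(s) of size 2.
In nonincreasing order the block sizes are [2, 1, 1, 1].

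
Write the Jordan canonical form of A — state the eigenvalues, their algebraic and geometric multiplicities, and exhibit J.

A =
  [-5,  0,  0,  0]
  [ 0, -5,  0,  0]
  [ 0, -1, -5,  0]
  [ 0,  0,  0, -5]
J_2(-5) ⊕ J_1(-5) ⊕ J_1(-5)

The characteristic polynomial is
  det(x·I − A) = x^4 + 20*x^3 + 150*x^2 + 500*x + 625 = (x + 5)^4

Eigenvalues and multiplicities (the geometric multiplicity of λ is n − rank(A − λI), which equals the number of Jordan blocks for λ):
  λ = -5: algebraic multiplicity = 4, geometric multiplicity = 3

Determining the block sizes for each eigenvalue:
  λ = -5: 3 blocks summing to 4 forces exactly one block of size 2 and the rest size 1 → block sizes [2, 1, 1]

Assembling the blocks gives a Jordan form
J =
  [-5,  1,  0,  0]
  [ 0, -5,  0,  0]
  [ 0,  0, -5,  0]
  [ 0,  0,  0, -5]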